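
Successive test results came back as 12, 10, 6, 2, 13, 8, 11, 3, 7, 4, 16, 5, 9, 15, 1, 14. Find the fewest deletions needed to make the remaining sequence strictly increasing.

10

Fewest deletions = n − (longest strictly increasing subsequence).
Patience tails:
12 → extends → [12]
10 → replaces 12 → [10]
6 → replaces 10 → [6]
2 → replaces 6 → [2]
13 → extends → [2, 13]
8 → replaces 13 → [2, 8]
11 → extends → [2, 8, 11]
3 → replaces 8 → [2, 3, 11]
7 → replaces 11 → [2, 3, 7]
4 → replaces 7 → [2, 3, 4]
16 → extends → [2, 3, 4, 16]
5 → replaces 16 → [2, 3, 4, 5]
9 → extends → [2, 3, 4, 5, 9]
15 → extends → [2, 3, 4, 5, 9, 15]
1 → replaces 2 → [1, 3, 4, 5, 9, 15]
14 → replaces 15 → [1, 3, 4, 5, 9, 14]
Longest strictly increasing subsequence has length 6, so deletions = 16 − 6 = 10.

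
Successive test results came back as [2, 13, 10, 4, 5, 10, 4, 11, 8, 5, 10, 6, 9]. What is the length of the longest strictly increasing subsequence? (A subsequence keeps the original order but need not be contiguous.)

5

Track the smallest tail for each achievable length (strict):
2 → extends → [2]
13 → extends → [2, 13]
10 → replaces 13 → [2, 10]
4 → replaces 10 → [2, 4]
5 → extends → [2, 4, 5]
10 → extends → [2, 4, 5, 10]
4 → already a tail → [2, 4, 5, 10]
11 → extends → [2, 4, 5, 10, 11]
8 → replaces 10 → [2, 4, 5, 8, 11]
5 → already a tail → [2, 4, 5, 8, 11]
10 → replaces 11 → [2, 4, 5, 8, 10]
6 → replaces 8 → [2, 4, 5, 6, 10]
9 → replaces 10 → [2, 4, 5, 6, 9]
Five tails, so the longest strictly increasing subsequence has length 5 (e.g. 2, 4, 5, 10, 11).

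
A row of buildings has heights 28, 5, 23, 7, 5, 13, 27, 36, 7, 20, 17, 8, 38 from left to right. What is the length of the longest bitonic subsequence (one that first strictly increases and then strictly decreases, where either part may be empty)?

8

inc[i] = longest strictly increasing subsequence ending at i; dec[i] = longest strictly decreasing subsequence starting at i:
i:      1  2  3  4  5  6  7  8  9 10 11 12 13
a[i]:  28  5 23  7  5 13 27 36  7 20 17  8 38
inc:    1  1  2  2  1  3  4  5  2  4  4  3  6
dec:    5  1  4  2  1  2  4  4  1  3  2  1  1
Best peak at i=8 (value 36): inc=5, dec=4, length 5+4−1 = 8.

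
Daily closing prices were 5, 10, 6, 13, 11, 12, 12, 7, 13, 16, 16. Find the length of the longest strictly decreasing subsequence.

3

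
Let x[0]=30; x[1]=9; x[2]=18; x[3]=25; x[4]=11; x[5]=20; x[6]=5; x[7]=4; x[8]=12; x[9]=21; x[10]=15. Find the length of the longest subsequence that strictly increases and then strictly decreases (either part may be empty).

inc[i] = longest strictly increasing subsequence ending at i; dec[i] = longest strictly decreasing subsequence starting at i:
i:      0  1  2  3  4  5  6  7  8  9 10
x[i]:  30  9 18 25 11 20  5  4 12 21 15
inc:    1  1  2  3  2  3  1  1  3  4  4
dec:    5  3  4  4  3  3  2  1  1  2  1
Best peak at i=3 (value 25): inc=3, dec=4, length 3+4−1 = 6.

6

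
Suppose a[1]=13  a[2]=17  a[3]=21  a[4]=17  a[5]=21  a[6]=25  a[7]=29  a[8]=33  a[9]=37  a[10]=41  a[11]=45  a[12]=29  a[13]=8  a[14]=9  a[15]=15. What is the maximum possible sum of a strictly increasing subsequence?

261

Let S[i] be the best sum of a strictly increasing subsequence ending at i:
i:       1   2   3   4   5   6   7   8   9  10  11  12  13  14  15
a[i]:   13  17  21  17  21  25  29  33  37  41  45  29   8   9  15
S:      13  30  51  30  51  76 105 138 175 216 261 105   8  17  32
Maximum is 261 (e.g. 13 + 17 + 21 + 25 + 29 + 33 + 37 + 41 + 45).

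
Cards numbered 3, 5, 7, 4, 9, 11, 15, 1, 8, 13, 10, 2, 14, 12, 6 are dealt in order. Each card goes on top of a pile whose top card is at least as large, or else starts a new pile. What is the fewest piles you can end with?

Place each on the leftmost legal pile:
3 → new pile 1 (tops now [3])
5 → new pile 2 (tops now [3, 5])
7 → new pile 3 (tops now [3, 5, 7])
4 → pile 2 (tops now [3, 4, 7])
9 → new pile 4 (tops now [3, 4, 7, 9])
11 → new pile 5 (tops now [3, 4, 7, 9, 11])
15 → new pile 6 (tops now [3, 4, 7, 9, 11, 15])
1 → pile 1 (tops now [1, 4, 7, 9, 11, 15])
8 → pile 4 (tops now [1, 4, 7, 8, 11, 15])
13 → pile 6 (tops now [1, 4, 7, 8, 11, 13])
10 → pile 5 (tops now [1, 4, 7, 8, 10, 13])
2 → pile 2 (tops now [1, 2, 7, 8, 10, 13])
14 → new pile 7 (tops now [1, 2, 7, 8, 10, 13, 14])
12 → pile 6 (tops now [1, 2, 7, 8, 10, 12, 14])
6 → pile 3 (tops now [1, 2, 6, 8, 10, 12, 14])
Seven piles.

7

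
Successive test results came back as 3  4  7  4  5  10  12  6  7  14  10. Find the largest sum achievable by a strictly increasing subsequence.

Let S[i] be the best sum of a strictly increasing subsequence ending at i:
i:      1  2  3  4  5  6  7  8  9 10 11
a[i]:   3  4  7  4  5 10 12  6  7 14 10
S:      3  7 14  7 12 24 36 18 25 50 35
Maximum is 50 (e.g. 3 + 4 + 7 + 10 + 12 + 14).

50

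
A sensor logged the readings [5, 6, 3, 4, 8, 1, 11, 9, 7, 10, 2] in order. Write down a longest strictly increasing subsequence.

Patience tails give the LIS length; then backtrack through the dp parents:
5 → extends → [5]
6 → extends → [5, 6]
3 → replaces 5 → [3, 6]
4 → replaces 6 → [3, 4]
8 → extends → [3, 4, 8]
1 → replaces 3 → [1, 4, 8]
11 → extends → [1, 4, 8, 11]
9 → replaces 11 → [1, 4, 8, 9]
7 → replaces 8 → [1, 4, 7, 9]
10 → extends → [1, 4, 7, 9, 10]
2 → replaces 4 → [1, 2, 7, 9, 10]
Length 5; one witness is 5, 6, 8, 9, 10.

5, 6, 8, 9, 10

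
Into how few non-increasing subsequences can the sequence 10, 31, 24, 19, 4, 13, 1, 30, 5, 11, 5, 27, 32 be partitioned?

5

The minimum number of non-increasing subsequences covering a sequence equals the length of its longest strictly increasing subsequence.
LIS length is 5 (e.g. 4, 5, 11, 27, 32), so 5 piles are needed.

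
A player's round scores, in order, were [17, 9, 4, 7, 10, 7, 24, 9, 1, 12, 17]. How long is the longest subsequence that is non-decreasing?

6

Track the smallest tail for each achievable length (allowing ties):
17 → extends → [17]
9 → replaces 17 → [9]
4 → replaces 9 → [4]
7 → extends → [4, 7]
10 → extends → [4, 7, 10]
7 → replaces 10 → [4, 7, 7]
24 → extends → [4, 7, 7, 24]
9 → replaces 24 → [4, 7, 7, 9]
1 → replaces 4 → [1, 7, 7, 9]
12 → extends → [1, 7, 7, 9, 12]
17 → extends → [1, 7, 7, 9, 12, 17]
Six tails, so the longest non-decreasing subsequence has length 6 (e.g. 4, 7, 7, 9, 12, 17).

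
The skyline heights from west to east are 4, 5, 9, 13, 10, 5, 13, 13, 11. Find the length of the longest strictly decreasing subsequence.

3

Negate each value so 'decreasing' becomes 'increasing', then run patience tails on the negated sequence:
-4 → extends → [-4]
-5 → replaces -4 → [-5]
-9 → replaces -5 → [-9]
-13 → replaces -9 → [-13]
-10 → extends → [-13, -10]
-5 → extends → [-13, -10, -5]
-13 → already a tail → [-13, -10, -5]
-13 → already a tail → [-13, -10, -5]
-11 → replaces -10 → [-13, -11, -5]
Three tails, so the longest strictly decreasing subsequence of the original has length 3.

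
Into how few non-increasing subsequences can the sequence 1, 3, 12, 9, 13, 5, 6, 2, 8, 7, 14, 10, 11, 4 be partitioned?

Place each on the leftmost legal pile:
1 → new pile 1 (tops now [1])
3 → new pile 2 (tops now [1, 3])
12 → new pile 3 (tops now [1, 3, 12])
9 → pile 3 (tops now [1, 3, 9])
13 → new pile 4 (tops now [1, 3, 9, 13])
5 → pile 3 (tops now [1, 3, 5, 13])
6 → pile 4 (tops now [1, 3, 5, 6])
2 → pile 2 (tops now [1, 2, 5, 6])
8 → new pile 5 (tops now [1, 2, 5, 6, 8])
7 → pile 5 (tops now [1, 2, 5, 6, 7])
14 → new pile 6 (tops now [1, 2, 5, 6, 7, 14])
10 → pile 6 (tops now [1, 2, 5, 6, 7, 10])
11 → new pile 7 (tops now [1, 2, 5, 6, 7, 10, 11])
4 → pile 3 (tops now [1, 2, 4, 6, 7, 10, 11])
Seven piles.

7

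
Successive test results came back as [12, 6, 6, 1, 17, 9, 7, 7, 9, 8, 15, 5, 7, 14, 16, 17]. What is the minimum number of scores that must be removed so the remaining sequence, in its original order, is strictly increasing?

10

Fewest deletions = n − (longest strictly increasing subsequence).
i:      1  2  3  4  5  6  7  8  9 10 11 12 13 14 15 16
a[i]:  12  6  6  1 17  9  7  7  9  8 15  5  7 14 16 17
dp:     1  1  1  1  2  2  2  2  3  3  4  2  3  4  5  6
max dp = 6, so deletions = 16 − 6 = 10.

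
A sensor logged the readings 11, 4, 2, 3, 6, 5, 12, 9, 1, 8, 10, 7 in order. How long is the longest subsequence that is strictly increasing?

Track the smallest tail for each achievable length (strict):
11 → extends → [11]
4 → replaces 11 → [4]
2 → replaces 4 → [2]
3 → extends → [2, 3]
6 → extends → [2, 3, 6]
5 → replaces 6 → [2, 3, 5]
12 → extends → [2, 3, 5, 12]
9 → replaces 12 → [2, 3, 5, 9]
1 → replaces 2 → [1, 3, 5, 9]
8 → replaces 9 → [1, 3, 5, 8]
10 → extends → [1, 3, 5, 8, 10]
7 → replaces 8 → [1, 3, 5, 7, 10]
Five tails, so the longest strictly increasing subsequence has length 5 (e.g. 2, 3, 6, 9, 10).

5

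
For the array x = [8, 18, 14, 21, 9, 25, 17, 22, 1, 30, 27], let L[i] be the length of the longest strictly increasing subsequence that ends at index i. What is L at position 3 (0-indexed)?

3

dp[i] = 1 + max{dp[j] : j<i, x[j]<x[i]} (or 1 if no such j):
i:      0  1  2  3  4  5  6  7  8  9 10
x[i]:   8 18 14 21  9 25 17 22  1 30 27
dp:     1  2  2  3  2  4  3  4  1  5  5
At index 3 the value is 3.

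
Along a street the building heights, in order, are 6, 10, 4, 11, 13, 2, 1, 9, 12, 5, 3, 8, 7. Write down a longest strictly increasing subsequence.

Patience tails give the LIS length; then backtrack through the dp parents:
6 → extends → [6]
10 → extends → [6, 10]
4 → replaces 6 → [4, 10]
11 → extends → [4, 10, 11]
13 → extends → [4, 10, 11, 13]
2 → replaces 4 → [2, 10, 11, 13]
1 → replaces 2 → [1, 10, 11, 13]
9 → replaces 10 → [1, 9, 11, 13]
12 → replaces 13 → [1, 9, 11, 12]
5 → replaces 9 → [1, 5, 11, 12]
3 → replaces 5 → [1, 3, 11, 12]
8 → replaces 11 → [1, 3, 8, 12]
7 → replaces 8 → [1, 3, 7, 12]
Length 4; one witness is 6, 10, 11, 13.

6, 10, 11, 13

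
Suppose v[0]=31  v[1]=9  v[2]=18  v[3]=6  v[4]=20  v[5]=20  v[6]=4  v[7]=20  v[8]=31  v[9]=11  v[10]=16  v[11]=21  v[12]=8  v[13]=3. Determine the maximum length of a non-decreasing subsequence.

Track the smallest tail for each achievable length (allowing ties):
31 → extends → [31]
9 → replaces 31 → [9]
18 → extends → [9, 18]
6 → replaces 9 → [6, 18]
20 → extends → [6, 18, 20]
20 → extends → [6, 18, 20, 20]
4 → replaces 6 → [4, 18, 20, 20]
20 → extends → [4, 18, 20, 20, 20]
31 → extends → [4, 18, 20, 20, 20, 31]
11 → replaces 18 → [4, 11, 20, 20, 20, 31]
16 → replaces 20 → [4, 11, 16, 20, 20, 31]
21 → replaces 31 → [4, 11, 16, 20, 20, 21]
8 → replaces 11 → [4, 8, 16, 20, 20, 21]
3 → replaces 4 → [3, 8, 16, 20, 20, 21]
Six tails, so the longest non-decreasing subsequence has length 6 (e.g. 9, 18, 20, 20, 20, 31).

6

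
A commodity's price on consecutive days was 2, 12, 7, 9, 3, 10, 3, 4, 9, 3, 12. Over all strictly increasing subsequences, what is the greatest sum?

40

Let S[i] be the best sum of a strictly increasing subsequence ending at i:
i:      1  2  3  4  5  6  7  8  9 10 11
a[i]:   2 12  7  9  3 10  3  4  9  3 12
S:      2 14  9 18  5 28  5  9 18  5 40
Maximum is 40 (e.g. 2 + 7 + 9 + 10 + 12).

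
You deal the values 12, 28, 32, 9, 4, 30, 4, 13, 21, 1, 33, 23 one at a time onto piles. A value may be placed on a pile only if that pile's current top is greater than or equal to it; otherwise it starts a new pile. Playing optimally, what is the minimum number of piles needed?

4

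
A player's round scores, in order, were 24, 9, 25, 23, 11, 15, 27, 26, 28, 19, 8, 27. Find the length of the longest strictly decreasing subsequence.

4

Negate each value so 'decreasing' becomes 'increasing', then run patience tails on the negated sequence:
-24 → extends → [-24]
-9 → extends → [-24, -9]
-25 → replaces -24 → [-25, -9]
-23 → replaces -9 → [-25, -23]
-11 → extends → [-25, -23, -11]
-15 → replaces -11 → [-25, -23, -15]
-27 → replaces -25 → [-27, -23, -15]
-26 → replaces -23 → [-27, -26, -15]
-28 → replaces -27 → [-28, -26, -15]
-19 → replaces -15 → [-28, -26, -19]
-8 → extends → [-28, -26, -19, -8]
-27 → replaces -26 → [-28, -27, -19, -8]
Four tails, so the longest strictly decreasing subsequence of the original has length 4.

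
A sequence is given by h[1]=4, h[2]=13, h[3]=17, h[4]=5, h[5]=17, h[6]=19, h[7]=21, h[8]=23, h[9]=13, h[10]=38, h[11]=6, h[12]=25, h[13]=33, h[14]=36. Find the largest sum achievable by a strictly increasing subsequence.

Let S[i] be the best sum of a strictly increasing subsequence ending at i:
i:       1   2   3   4   5   6   7   8   9  10  11  12  13  14
h[i]:    4  13  17   5  17  19  21  23  13  38   6  25  33  36
S:       4  17  34   9  34  53  74  97  22 135  15 122 155 191
Maximum is 191 (e.g. 4 + 13 + 17 + 19 + 21 + 23 + 25 + 33 + 36).

191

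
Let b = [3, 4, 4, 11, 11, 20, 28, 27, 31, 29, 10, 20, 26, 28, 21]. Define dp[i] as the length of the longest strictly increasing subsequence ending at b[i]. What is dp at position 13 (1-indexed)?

dp[i] = 1 + max{dp[j] : j<i, b[j]<b[i]} (or 1 if no such j):
i:      1  2  3  4  5  6  7  8  9 10 11 12 13 14 15
b[i]:   3  4  4 11 11 20 28 27 31 29 10 20 26 28 21
dp:     1  2  2  3  3  4  5  5  6  6  3  4  5  6  5
At index 13 the value is 5.

5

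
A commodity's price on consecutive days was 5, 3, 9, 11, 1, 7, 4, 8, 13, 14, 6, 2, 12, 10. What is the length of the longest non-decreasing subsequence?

5

Track the smallest tail for each achievable length (allowing ties):
5 → extends → [5]
3 → replaces 5 → [3]
9 → extends → [3, 9]
11 → extends → [3, 9, 11]
1 → replaces 3 → [1, 9, 11]
7 → replaces 9 → [1, 7, 11]
4 → replaces 7 → [1, 4, 11]
8 → replaces 11 → [1, 4, 8]
13 → extends → [1, 4, 8, 13]
14 → extends → [1, 4, 8, 13, 14]
6 → replaces 8 → [1, 4, 6, 13, 14]
2 → replaces 4 → [1, 2, 6, 13, 14]
12 → replaces 13 → [1, 2, 6, 12, 14]
10 → replaces 12 → [1, 2, 6, 10, 14]
Five tails, so the longest non-decreasing subsequence has length 5 (e.g. 5, 9, 11, 13, 14).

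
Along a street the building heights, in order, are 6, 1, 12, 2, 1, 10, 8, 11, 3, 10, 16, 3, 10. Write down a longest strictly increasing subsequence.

1, 2, 10, 11, 16

Patience tails give the LIS length; then backtrack through the dp parents:
6 → extends → [6]
1 → replaces 6 → [1]
12 → extends → [1, 12]
2 → replaces 12 → [1, 2]
1 → already a tail → [1, 2]
10 → extends → [1, 2, 10]
8 → replaces 10 → [1, 2, 8]
11 → extends → [1, 2, 8, 11]
3 → replaces 8 → [1, 2, 3, 11]
10 → replaces 11 → [1, 2, 3, 10]
16 → extends → [1, 2, 3, 10, 16]
3 → already a tail → [1, 2, 3, 10, 16]
10 → already a tail → [1, 2, 3, 10, 16]
Length 5; one witness is 1, 2, 10, 11, 16.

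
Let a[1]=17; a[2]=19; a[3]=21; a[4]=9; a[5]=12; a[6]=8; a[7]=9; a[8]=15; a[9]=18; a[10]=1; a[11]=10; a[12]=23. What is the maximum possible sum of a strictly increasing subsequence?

Let S[i] be the best sum of a strictly increasing subsequence ending at i:
i:      1  2  3  4  5  6  7  8  9 10 11 12
a[i]:  17 19 21  9 12  8  9 15 18  1 10 23
S:     17 36 57  9 21  8 17 36 54  1 27 80
Maximum is 80 (e.g. 17 + 19 + 21 + 23).

80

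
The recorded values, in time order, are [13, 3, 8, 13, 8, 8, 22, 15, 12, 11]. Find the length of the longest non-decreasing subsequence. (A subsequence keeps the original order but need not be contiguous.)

5

Let dp[i] be the length of the longest such subsequence ending at index i:
i:      1  2  3  4  5  6  7  8  9 10
a[i]:  13  3  8 13  8  8 22 15 12 11
dp:     1  1  2  3  3  4  5  5  5  5
Maximum dp value is 5.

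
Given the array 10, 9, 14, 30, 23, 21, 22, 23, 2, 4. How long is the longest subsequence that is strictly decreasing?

Let dp[i] be the longest strictly decreasing subsequence ending at i:
i:      1  2  3  4  5  6  7  8  9 10
a[i]:  10  9 14 30 23 21 22 23  2  4
dp:     1  2  1  1  2  3  3  2  4  4
Maximum is 4.

4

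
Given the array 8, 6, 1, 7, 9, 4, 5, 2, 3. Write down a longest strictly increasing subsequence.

Patience tails give the LIS length; then backtrack through the dp parents:
8 → extends → [8]
6 → replaces 8 → [6]
1 → replaces 6 → [1]
7 → extends → [1, 7]
9 → extends → [1, 7, 9]
4 → replaces 7 → [1, 4, 9]
5 → replaces 9 → [1, 4, 5]
2 → replaces 4 → [1, 2, 5]
3 → replaces 5 → [1, 2, 3]
Length 3; one witness is 6, 7, 9.

6, 7, 9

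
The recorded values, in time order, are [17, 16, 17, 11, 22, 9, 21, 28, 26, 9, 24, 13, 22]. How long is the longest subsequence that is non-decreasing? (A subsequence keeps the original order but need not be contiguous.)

4

Track the smallest tail for each achievable length (allowing ties):
17 → extends → [17]
16 → replaces 17 → [16]
17 → extends → [16, 17]
11 → replaces 16 → [11, 17]
22 → extends → [11, 17, 22]
9 → replaces 11 → [9, 17, 22]
21 → replaces 22 → [9, 17, 21]
28 → extends → [9, 17, 21, 28]
26 → replaces 28 → [9, 17, 21, 26]
9 → replaces 17 → [9, 9, 21, 26]
24 → replaces 26 → [9, 9, 21, 24]
13 → replaces 21 → [9, 9, 13, 24]
22 → replaces 24 → [9, 9, 13, 22]
Four tails, so the longest non-decreasing subsequence has length 4 (e.g. 17, 17, 22, 28).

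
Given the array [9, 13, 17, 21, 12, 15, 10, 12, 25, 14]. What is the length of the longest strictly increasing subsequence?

5

Let dp[i] be the length of the longest such subsequence ending at index i:
i:      1  2  3  4  5  6  7  8  9 10
a[i]:   9 13 17 21 12 15 10 12 25 14
dp:     1  2  3  4  2  3  2  3  5  4
Maximum dp value is 5.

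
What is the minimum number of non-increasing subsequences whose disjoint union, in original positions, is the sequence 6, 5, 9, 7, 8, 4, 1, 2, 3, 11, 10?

The minimum number of non-increasing subsequences covering a sequence equals the length of its longest strictly increasing subsequence.
LIS length is 4 (e.g. 6, 7, 8, 11), so 4 piles are needed.

4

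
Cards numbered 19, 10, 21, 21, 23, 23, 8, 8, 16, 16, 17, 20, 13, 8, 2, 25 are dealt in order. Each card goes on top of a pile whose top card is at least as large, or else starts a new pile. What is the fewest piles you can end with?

5

Place each on the leftmost legal pile:
19 → new pile 1 (tops now [19])
10 → pile 1 (tops now [10])
21 → new pile 2 (tops now [10, 21])
21 → pile 2 (tops now [10, 21])
23 → new pile 3 (tops now [10, 21, 23])
23 → pile 3 (tops now [10, 21, 23])
8 → pile 1 (tops now [8, 21, 23])
8 → pile 1 (tops now [8, 21, 23])
16 → pile 2 (tops now [8, 16, 23])
16 → pile 2 (tops now [8, 16, 23])
17 → pile 3 (tops now [8, 16, 17])
20 → new pile 4 (tops now [8, 16, 17, 20])
13 → pile 2 (tops now [8, 13, 17, 20])
8 → pile 1 (tops now [8, 13, 17, 20])
2 → pile 1 (tops now [2, 13, 17, 20])
25 → new pile 5 (tops now [2, 13, 17, 20, 25])
Five piles.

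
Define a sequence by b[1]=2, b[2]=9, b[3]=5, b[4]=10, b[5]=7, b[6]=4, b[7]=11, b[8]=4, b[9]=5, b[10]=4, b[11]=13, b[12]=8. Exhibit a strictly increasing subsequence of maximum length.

2, 9, 10, 11, 13

Patience tails give the LIS length; then backtrack through the dp parents:
2 → extends → [2]
9 → extends → [2, 9]
5 → replaces 9 → [2, 5]
10 → extends → [2, 5, 10]
7 → replaces 10 → [2, 5, 7]
4 → replaces 5 → [2, 4, 7]
11 → extends → [2, 4, 7, 11]
4 → already a tail → [2, 4, 7, 11]
5 → replaces 7 → [2, 4, 5, 11]
4 → already a tail → [2, 4, 5, 11]
13 → extends → [2, 4, 5, 11, 13]
8 → replaces 11 → [2, 4, 5, 8, 13]
Length 5; one witness is 2, 9, 10, 11, 13.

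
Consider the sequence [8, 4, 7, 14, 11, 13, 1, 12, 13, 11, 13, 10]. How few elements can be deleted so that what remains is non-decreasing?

6

Fewest deletions = n − (longest non-decreasing subsequence).
Patience tails:
8 → extends → [8]
4 → replaces 8 → [4]
7 → extends → [4, 7]
14 → extends → [4, 7, 14]
11 → replaces 14 → [4, 7, 11]
13 → extends → [4, 7, 11, 13]
1 → replaces 4 → [1, 7, 11, 13]
12 → replaces 13 → [1, 7, 11, 12]
13 → extends → [1, 7, 11, 12, 13]
11 → replaces 12 → [1, 7, 11, 11, 13]
13 → extends → [1, 7, 11, 11, 13, 13]
10 → replaces 11 → [1, 7, 10, 11, 13, 13]
Longest non-decreasing subsequence has length 6, so deletions = 12 − 6 = 6.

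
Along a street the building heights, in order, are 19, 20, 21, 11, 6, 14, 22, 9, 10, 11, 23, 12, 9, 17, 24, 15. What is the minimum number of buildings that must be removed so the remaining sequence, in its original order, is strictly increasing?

Fewest deletions = n − (longest strictly increasing subsequence).
i:      1  2  3  4  5  6  7  8  9 10 11 12 13 14 15 16
a[i]:  19 20 21 11  6 14 22  9 10 11 23 12  9 17 24 15
dp:     1  2  3  1  1  2  4  2  3  4  5  5  2  6  7  6
max dp = 7, so deletions = 16 − 7 = 9.

9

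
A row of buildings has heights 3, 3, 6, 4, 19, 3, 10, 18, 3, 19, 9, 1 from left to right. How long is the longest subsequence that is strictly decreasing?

4

Negate each value so 'decreasing' becomes 'increasing', then run patience tails on the negated sequence:
-3 → extends → [-3]
-3 → already a tail → [-3]
-6 → replaces -3 → [-6]
-4 → extends → [-6, -4]
-19 → replaces -6 → [-19, -4]
-3 → extends → [-19, -4, -3]
-10 → replaces -4 → [-19, -10, -3]
-18 → replaces -10 → [-19, -18, -3]
-3 → already a tail → [-19, -18, -3]
-19 → already a tail → [-19, -18, -3]
-9 → replaces -3 → [-19, -18, -9]
-1 → extends → [-19, -18, -9, -1]
Four tails, so the longest strictly decreasing subsequence of the original has length 4.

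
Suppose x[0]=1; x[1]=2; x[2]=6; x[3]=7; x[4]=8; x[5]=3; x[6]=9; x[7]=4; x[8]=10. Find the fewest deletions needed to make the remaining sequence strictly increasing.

Fewest deletions = n − (longest strictly increasing subsequence).
i:      0  1  2  3  4  5  6  7  8
x[i]:   1  2  6  7  8  3  9  4 10
dp:     1  2  3  4  5  3  6  4  7
max dp = 7, so deletions = 9 − 7 = 2.

2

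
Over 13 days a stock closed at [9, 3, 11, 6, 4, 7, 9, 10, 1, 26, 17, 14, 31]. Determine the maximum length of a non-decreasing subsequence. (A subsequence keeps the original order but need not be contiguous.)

7

Let dp[i] be the length of the longest such subsequence ending at index i:
i:      1  2  3  4  5  6  7  8  9 10 11 12 13
a[i]:   9  3 11  6  4  7  9 10  1 26 17 14 31
dp:     1  1  2  2  2  3  4  5  1  6  6  6  7
Maximum dp value is 7.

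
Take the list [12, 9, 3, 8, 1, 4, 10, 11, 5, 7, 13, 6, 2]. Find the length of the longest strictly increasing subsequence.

Let dp[i] be the length of the longest such subsequence ending at index i:
i:      1  2  3  4  5  6  7  8  9 10 11 12 13
a[i]:  12  9  3  8  1  4 10 11  5  7 13  6  2
dp:     1  1  1  2  1  2  3  4  3  4  5  4  2
Maximum dp value is 5.

5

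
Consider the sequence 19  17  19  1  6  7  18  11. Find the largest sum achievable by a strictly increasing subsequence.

36

Let S[i] be the best sum of a strictly increasing subsequence ending at i:
i:      1  2  3  4  5  6  7  8
a[i]:  19 17 19  1  6  7 18 11
S:     19 17 36  1  7 14 35 25
Maximum is 36 (e.g. 17 + 19).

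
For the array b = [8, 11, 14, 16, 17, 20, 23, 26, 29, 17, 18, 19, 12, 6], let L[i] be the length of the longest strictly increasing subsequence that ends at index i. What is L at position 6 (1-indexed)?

6

dp[i] = 1 + max{dp[j] : j<i, b[j]<b[i]} (or 1 if no such j):
i:      1  2  3  4  5  6  7  8  9 10 11 12 13 14
b[i]:   8 11 14 16 17 20 23 26 29 17 18 19 12  6
dp:     1  2  3  4  5  6  7  8  9  5  6  7  3  1
At index 6 the value is 6.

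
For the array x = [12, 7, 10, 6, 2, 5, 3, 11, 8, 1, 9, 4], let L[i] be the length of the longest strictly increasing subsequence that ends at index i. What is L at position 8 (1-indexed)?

dp[i] = 1 + max{dp[j] : j<i, x[j]<x[i]} (or 1 if no such j):
i:      1  2  3  4  5  6  7  8  9 10 11 12
x[i]:  12  7 10  6  2  5  3 11  8  1  9  4
dp:     1  1  2  1  1  2  2  3  3  1  4  3
At index 8 the value is 3.

3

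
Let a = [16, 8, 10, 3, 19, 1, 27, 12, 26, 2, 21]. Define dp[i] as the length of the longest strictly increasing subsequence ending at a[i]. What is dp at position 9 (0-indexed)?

2

dp[i] = 1 + max{dp[j] : j<i, a[j]<a[i]} (or 1 if no such j):
i:      0  1  2  3  4  5  6  7  8  9 10
a[i]:  16  8 10  3 19  1 27 12 26  2 21
dp:     1  1  2  1  3  1  4  3  4  2  4
At index 9 the value is 2.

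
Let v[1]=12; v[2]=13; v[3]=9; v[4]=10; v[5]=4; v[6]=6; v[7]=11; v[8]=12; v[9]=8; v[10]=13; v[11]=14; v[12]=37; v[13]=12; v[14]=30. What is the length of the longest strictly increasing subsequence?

7

Track the smallest tail for each achievable length (strict):
12 → extends → [12]
13 → extends → [12, 13]
9 → replaces 12 → [9, 13]
10 → replaces 13 → [9, 10]
4 → replaces 9 → [4, 10]
6 → replaces 10 → [4, 6]
11 → extends → [4, 6, 11]
12 → extends → [4, 6, 11, 12]
8 → replaces 11 → [4, 6, 8, 12]
13 → extends → [4, 6, 8, 12, 13]
14 → extends → [4, 6, 8, 12, 13, 14]
37 → extends → [4, 6, 8, 12, 13, 14, 37]
12 → already a tail → [4, 6, 8, 12, 13, 14, 37]
30 → replaces 37 → [4, 6, 8, 12, 13, 14, 30]
Seven tails, so the longest strictly increasing subsequence has length 7 (e.g. 9, 10, 11, 12, 13, 14, 37).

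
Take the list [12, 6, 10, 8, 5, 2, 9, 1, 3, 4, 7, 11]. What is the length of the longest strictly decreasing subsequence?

Negate each value so 'decreasing' becomes 'increasing', then run patience tails on the negated sequence:
-12 → extends → [-12]
-6 → extends → [-12, -6]
-10 → replaces -6 → [-12, -10]
-8 → extends → [-12, -10, -8]
-5 → extends → [-12, -10, -8, -5]
-2 → extends → [-12, -10, -8, -5, -2]
-9 → replaces -8 → [-12, -10, -9, -5, -2]
-1 → extends → [-12, -10, -9, -5, -2, -1]
-3 → replaces -2 → [-12, -10, -9, -5, -3, -1]
-4 → replaces -3 → [-12, -10, -9, -5, -4, -1]
-7 → replaces -5 → [-12, -10, -9, -7, -4, -1]
-11 → replaces -10 → [-12, -11, -9, -7, -4, -1]
Six tails, so the longest strictly decreasing subsequence of the original has length 6.

6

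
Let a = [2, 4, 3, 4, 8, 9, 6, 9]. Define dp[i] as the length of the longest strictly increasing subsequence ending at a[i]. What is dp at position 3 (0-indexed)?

3

dp[i] = 1 + max{dp[j] : j<i, a[j]<a[i]} (or 1 if no such j):
i:     0 1 2 3 4 5 6 7
a[i]:  2 4 3 4 8 9 6 9
dp:    1 2 2 3 4 5 4 5
At index 3 the value is 3.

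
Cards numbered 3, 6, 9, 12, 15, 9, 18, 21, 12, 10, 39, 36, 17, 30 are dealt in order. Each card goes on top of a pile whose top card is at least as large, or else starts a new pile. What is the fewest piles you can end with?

8

Place each on the leftmost legal pile:
3 → new pile 1 (tops now [3])
6 → new pile 2 (tops now [3, 6])
9 → new pile 3 (tops now [3, 6, 9])
12 → new pile 4 (tops now [3, 6, 9, 12])
15 → new pile 5 (tops now [3, 6, 9, 12, 15])
9 → pile 3 (tops now [3, 6, 9, 12, 15])
18 → new pile 6 (tops now [3, 6, 9, 12, 15, 18])
21 → new pile 7 (tops now [3, 6, 9, 12, 15, 18, 21])
12 → pile 4 (tops now [3, 6, 9, 12, 15, 18, 21])
10 → pile 4 (tops now [3, 6, 9, 10, 15, 18, 21])
39 → new pile 8 (tops now [3, 6, 9, 10, 15, 18, 21, 39])
36 → pile 8 (tops now [3, 6, 9, 10, 15, 18, 21, 36])
17 → pile 6 (tops now [3, 6, 9, 10, 15, 17, 21, 36])
30 → pile 8 (tops now [3, 6, 9, 10, 15, 17, 21, 30])
Eight piles.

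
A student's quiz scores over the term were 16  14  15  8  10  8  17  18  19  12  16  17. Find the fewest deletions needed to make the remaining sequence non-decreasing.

Fewest deletions = n − (longest non-decreasing subsequence).
Patience tails:
16 → extends → [16]
14 → replaces 16 → [14]
15 → extends → [14, 15]
8 → replaces 14 → [8, 15]
10 → replaces 15 → [8, 10]
8 → replaces 10 → [8, 8]
17 → extends → [8, 8, 17]
18 → extends → [8, 8, 17, 18]
19 → extends → [8, 8, 17, 18, 19]
12 → replaces 17 → [8, 8, 12, 18, 19]
16 → replaces 18 → [8, 8, 12, 16, 19]
17 → replaces 19 → [8, 8, 12, 16, 17]
Longest non-decreasing subsequence has length 5, so deletions = 12 − 5 = 7.

7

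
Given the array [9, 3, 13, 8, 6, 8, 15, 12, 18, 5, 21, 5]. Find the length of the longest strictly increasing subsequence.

Track the smallest tail for each achievable length (strict):
9 → extends → [9]
3 → replaces 9 → [3]
13 → extends → [3, 13]
8 → replaces 13 → [3, 8]
6 → replaces 8 → [3, 6]
8 → extends → [3, 6, 8]
15 → extends → [3, 6, 8, 15]
12 → replaces 15 → [3, 6, 8, 12]
18 → extends → [3, 6, 8, 12, 18]
5 → replaces 6 → [3, 5, 8, 12, 18]
21 → extends → [3, 5, 8, 12, 18, 21]
5 → already a tail → [3, 5, 8, 12, 18, 21]
Six tails, so the longest strictly increasing subsequence has length 6 (e.g. 3, 6, 8, 15, 18, 21).

6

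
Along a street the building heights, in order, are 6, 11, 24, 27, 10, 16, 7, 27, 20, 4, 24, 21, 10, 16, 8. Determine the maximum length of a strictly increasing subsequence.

Track the smallest tail for each achievable length (strict):
6 → extends → [6]
11 → extends → [6, 11]
24 → extends → [6, 11, 24]
27 → extends → [6, 11, 24, 27]
10 → replaces 11 → [6, 10, 24, 27]
16 → replaces 24 → [6, 10, 16, 27]
7 → replaces 10 → [6, 7, 16, 27]
27 → already a tail → [6, 7, 16, 27]
20 → replaces 27 → [6, 7, 16, 20]
4 → replaces 6 → [4, 7, 16, 20]
24 → extends → [4, 7, 16, 20, 24]
21 → replaces 24 → [4, 7, 16, 20, 21]
10 → replaces 16 → [4, 7, 10, 20, 21]
16 → replaces 20 → [4, 7, 10, 16, 21]
8 → replaces 10 → [4, 7, 8, 16, 21]
Five tails, so the longest strictly increasing subsequence has length 5 (e.g. 6, 11, 16, 20, 24).

5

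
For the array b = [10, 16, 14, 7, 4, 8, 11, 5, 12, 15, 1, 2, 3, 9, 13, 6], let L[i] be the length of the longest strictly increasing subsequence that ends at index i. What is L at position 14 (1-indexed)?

dp[i] = 1 + max{dp[j] : j<i, b[j]<b[i]} (or 1 if no such j):
i:      1  2  3  4  5  6  7  8  9 10 11 12 13 14 15 16
b[i]:  10 16 14  7  4  8 11  5 12 15  1  2  3  9 13  6
dp:     1  2  2  1  1  2  3  2  4  5  1  2  3  4  5  4
At index 14 the value is 4.

4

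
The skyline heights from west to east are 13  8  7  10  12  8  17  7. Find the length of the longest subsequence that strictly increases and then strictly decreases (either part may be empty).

5

inc[i] = longest strictly increasing subsequence ending at i; dec[i] = longest strictly decreasing subsequence starting at i:
i:      1  2  3  4  5  6  7  8
a[i]:  13  8  7 10 12  8 17  7
inc:    1  1  1  2  3  2  4  1
dec:    4  2  1  3  3  2  2  1
Best peak at i=5 (value 12): inc=3, dec=3, length 3+3−1 = 5.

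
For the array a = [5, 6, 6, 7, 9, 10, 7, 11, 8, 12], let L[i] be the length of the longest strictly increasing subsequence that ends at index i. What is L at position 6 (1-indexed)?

5

dp[i] = 1 + max{dp[j] : j<i, a[j]<a[i]} (or 1 if no such j):
i:      1  2  3  4  5  6  7  8  9 10
a[i]:   5  6  6  7  9 10  7 11  8 12
dp:     1  2  2  3  4  5  3  6  4  7
At index 6 the value is 5.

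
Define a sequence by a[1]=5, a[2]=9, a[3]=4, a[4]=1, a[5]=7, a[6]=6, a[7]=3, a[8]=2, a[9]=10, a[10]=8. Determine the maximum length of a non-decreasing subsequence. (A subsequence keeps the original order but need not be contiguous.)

3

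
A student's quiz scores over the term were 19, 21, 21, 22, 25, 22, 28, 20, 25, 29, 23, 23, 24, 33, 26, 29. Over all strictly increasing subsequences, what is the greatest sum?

177

Let S[i] be the best sum of a strictly increasing subsequence ending at i:
i:       1   2   3   4   5   6   7   8   9  10  11  12  13  14  15  16
a[i]:   19  21  21  22  25  22  28  20  25  29  23  23  24  33  26  29
S:      19  40  40  62  87  62 115  39  87 144  85  85 109 177 135 164
Maximum is 177 (e.g. 19 + 21 + 22 + 25 + 28 + 29 + 33).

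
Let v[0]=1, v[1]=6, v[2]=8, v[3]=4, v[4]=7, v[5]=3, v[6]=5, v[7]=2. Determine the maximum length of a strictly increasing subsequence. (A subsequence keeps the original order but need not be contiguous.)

Track the smallest tail for each achievable length (strict):
1 → extends → [1]
6 → extends → [1, 6]
8 → extends → [1, 6, 8]
4 → replaces 6 → [1, 4, 8]
7 → replaces 8 → [1, 4, 7]
3 → replaces 4 → [1, 3, 7]
5 → replaces 7 → [1, 3, 5]
2 → replaces 3 → [1, 2, 5]
Three tails, so the longest strictly increasing subsequence has length 3 (e.g. 1, 6, 8).

3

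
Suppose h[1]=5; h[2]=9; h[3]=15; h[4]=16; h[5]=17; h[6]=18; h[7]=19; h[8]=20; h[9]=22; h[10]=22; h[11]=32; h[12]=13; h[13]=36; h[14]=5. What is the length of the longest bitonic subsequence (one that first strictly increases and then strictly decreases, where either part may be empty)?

inc[i] = longest strictly increasing subsequence ending at i; dec[i] = longest strictly decreasing subsequence starting at i:
i:      1  2  3  4  5  6  7  8  9 10 11 12 13 14
h[i]:   5  9 15 16 17 18 19 20 22 22 32 13 36  5
inc:    1  2  3  4  5  6  7  8  9  9 10  3 11  1
dec:    1  2  3  3  3  3  3  3  3  3  3  2  2  1
Best peak at i=11 (value 32): inc=10, dec=3, length 10+3−1 = 12.

12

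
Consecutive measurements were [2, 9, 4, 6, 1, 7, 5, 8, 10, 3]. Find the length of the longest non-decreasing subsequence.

6

Track the smallest tail for each achievable length (allowing ties):
2 → extends → [2]
9 → extends → [2, 9]
4 → replaces 9 → [2, 4]
6 → extends → [2, 4, 6]
1 → replaces 2 → [1, 4, 6]
7 → extends → [1, 4, 6, 7]
5 → replaces 6 → [1, 4, 5, 7]
8 → extends → [1, 4, 5, 7, 8]
10 → extends → [1, 4, 5, 7, 8, 10]
3 → replaces 4 → [1, 3, 5, 7, 8, 10]
Six tails, so the longest non-decreasing subsequence has length 6 (e.g. 2, 4, 6, 7, 8, 10).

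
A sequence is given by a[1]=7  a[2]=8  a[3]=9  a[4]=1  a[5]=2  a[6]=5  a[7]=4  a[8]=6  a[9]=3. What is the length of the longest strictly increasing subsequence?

4

Track the smallest tail for each achievable length (strict):
7 → extends → [7]
8 → extends → [7, 8]
9 → extends → [7, 8, 9]
1 → replaces 7 → [1, 8, 9]
2 → replaces 8 → [1, 2, 9]
5 → replaces 9 → [1, 2, 5]
4 → replaces 5 → [1, 2, 4]
6 → extends → [1, 2, 4, 6]
3 → replaces 4 → [1, 2, 3, 6]
Four tails, so the longest strictly increasing subsequence has length 4 (e.g. 1, 2, 5, 6).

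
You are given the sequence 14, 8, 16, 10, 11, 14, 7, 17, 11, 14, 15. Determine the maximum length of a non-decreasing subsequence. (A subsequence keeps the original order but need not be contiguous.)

6

Track the smallest tail for each achievable length (allowing ties):
14 → extends → [14]
8 → replaces 14 → [8]
16 → extends → [8, 16]
10 → replaces 16 → [8, 10]
11 → extends → [8, 10, 11]
14 → extends → [8, 10, 11, 14]
7 → replaces 8 → [7, 10, 11, 14]
17 → extends → [7, 10, 11, 14, 17]
11 → replaces 14 → [7, 10, 11, 11, 17]
14 → replaces 17 → [7, 10, 11, 11, 14]
15 → extends → [7, 10, 11, 11, 14, 15]
Six tails, so the longest non-decreasing subsequence has length 6 (e.g. 8, 10, 11, 14, 14, 15).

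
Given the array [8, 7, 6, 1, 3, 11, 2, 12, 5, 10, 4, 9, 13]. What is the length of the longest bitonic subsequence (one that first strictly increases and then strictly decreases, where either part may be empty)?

6

inc[i] = longest strictly increasing subsequence ending at i; dec[i] = longest strictly decreasing subsequence starting at i:
i:      1  2  3  4  5  6  7  8  9 10 11 12 13
a[i]:   8  7  6  1  3 11  2 12  5 10  4  9 13
inc:    1  1  1  1  2  3  2  4  3  4  3  4  5
dec:    5  4  3  1  2  3  1  3  2  2  1  1  1
Best peak at i=8 (value 12): inc=4, dec=3, length 4+3−1 = 6.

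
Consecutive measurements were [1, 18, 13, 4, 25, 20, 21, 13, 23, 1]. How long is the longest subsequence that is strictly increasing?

Track the smallest tail for each achievable length (strict):
1 → extends → [1]
18 → extends → [1, 18]
13 → replaces 18 → [1, 13]
4 → replaces 13 → [1, 4]
25 → extends → [1, 4, 25]
20 → replaces 25 → [1, 4, 20]
21 → extends → [1, 4, 20, 21]
13 → replaces 20 → [1, 4, 13, 21]
23 → extends → [1, 4, 13, 21, 23]
1 → already a tail → [1, 4, 13, 21, 23]
Five tails, so the longest strictly increasing subsequence has length 5 (e.g. 1, 18, 20, 21, 23).

5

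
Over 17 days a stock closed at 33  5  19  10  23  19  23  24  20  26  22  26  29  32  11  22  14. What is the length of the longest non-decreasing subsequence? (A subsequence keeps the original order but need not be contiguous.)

Let dp[i] be the length of the longest such subsequence ending at index i:
i:      1  2  3  4  5  6  7  8  9 10 11 12 13 14 15 16 17
a[i]:  33  5 19 10 23 19 23 24 20 26 22 26 29 32 11 22 14
dp:     1  1  2  2  3  3  4  5  4  6  5  7  8  9  3  6  4
Maximum dp value is 9.

9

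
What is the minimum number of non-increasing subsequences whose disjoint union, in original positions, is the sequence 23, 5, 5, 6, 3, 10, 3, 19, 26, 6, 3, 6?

5

Place each on the leftmost legal pile:
23 → new pile 1 (tops now [23])
5 → pile 1 (tops now [5])
5 → pile 1 (tops now [5])
6 → new pile 2 (tops now [5, 6])
3 → pile 1 (tops now [3, 6])
10 → new pile 3 (tops now [3, 6, 10])
3 → pile 1 (tops now [3, 6, 10])
19 → new pile 4 (tops now [3, 6, 10, 19])
26 → new pile 5 (tops now [3, 6, 10, 19, 26])
6 → pile 2 (tops now [3, 6, 10, 19, 26])
3 → pile 1 (tops now [3, 6, 10, 19, 26])
6 → pile 2 (tops now [3, 6, 10, 19, 26])
Five piles.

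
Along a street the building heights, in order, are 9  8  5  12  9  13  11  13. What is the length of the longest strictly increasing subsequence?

Track the smallest tail for each achievable length (strict):
9 → extends → [9]
8 → replaces 9 → [8]
5 → replaces 8 → [5]
12 → extends → [5, 12]
9 → replaces 12 → [5, 9]
13 → extends → [5, 9, 13]
11 → replaces 13 → [5, 9, 11]
13 → extends → [5, 9, 11, 13]
Four tails, so the longest strictly increasing subsequence has length 4 (e.g. 8, 9, 11, 13).

4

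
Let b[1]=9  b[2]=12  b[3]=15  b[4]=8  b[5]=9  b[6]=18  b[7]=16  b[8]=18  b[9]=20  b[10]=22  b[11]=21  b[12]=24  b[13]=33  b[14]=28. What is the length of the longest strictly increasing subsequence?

9

Let dp[i] be the length of the longest such subsequence ending at index i:
i:      1  2  3  4  5  6  7  8  9 10 11 12 13 14
b[i]:   9 12 15  8  9 18 16 18 20 22 21 24 33 28
dp:     1  2  3  1  2  4  4  5  6  7  7  8  9  9
Maximum dp value is 9.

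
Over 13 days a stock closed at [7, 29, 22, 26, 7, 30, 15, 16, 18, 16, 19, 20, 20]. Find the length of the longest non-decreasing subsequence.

Track the smallest tail for each achievable length (allowing ties):
7 → extends → [7]
29 → extends → [7, 29]
22 → replaces 29 → [7, 22]
26 → extends → [7, 22, 26]
7 → replaces 22 → [7, 7, 26]
30 → extends → [7, 7, 26, 30]
15 → replaces 26 → [7, 7, 15, 30]
16 → replaces 30 → [7, 7, 15, 16]
18 → extends → [7, 7, 15, 16, 18]
16 → replaces 18 → [7, 7, 15, 16, 16]
19 → extends → [7, 7, 15, 16, 16, 19]
20 → extends → [7, 7, 15, 16, 16, 19, 20]
20 → extends → [7, 7, 15, 16, 16, 19, 20, 20]
Eight tails, so the longest non-decreasing subsequence has length 8 (e.g. 7, 7, 15, 16, 18, 19, 20, 20).

8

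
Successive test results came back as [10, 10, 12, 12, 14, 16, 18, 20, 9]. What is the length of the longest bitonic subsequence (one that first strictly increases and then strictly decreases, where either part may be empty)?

7

inc[i] = longest strictly increasing subsequence ending at i; dec[i] = longest strictly decreasing subsequence starting at i:
i:      1  2  3  4  5  6  7  8  9
a[i]:  10 10 12 12 14 16 18 20  9
inc:    1  1  2  2  3  4  5  6  1
dec:    2  2  2  2  2  2  2  2  1
Best peak at i=8 (value 20): inc=6, dec=2, length 6+2−1 = 7.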